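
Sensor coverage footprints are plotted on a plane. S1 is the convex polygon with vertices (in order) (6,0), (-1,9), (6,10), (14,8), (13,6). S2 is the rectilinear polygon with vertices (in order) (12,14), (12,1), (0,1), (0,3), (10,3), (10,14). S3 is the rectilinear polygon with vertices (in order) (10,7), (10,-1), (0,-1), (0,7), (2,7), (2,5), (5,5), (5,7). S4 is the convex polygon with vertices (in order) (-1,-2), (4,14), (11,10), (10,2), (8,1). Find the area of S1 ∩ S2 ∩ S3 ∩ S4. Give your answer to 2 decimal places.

7.78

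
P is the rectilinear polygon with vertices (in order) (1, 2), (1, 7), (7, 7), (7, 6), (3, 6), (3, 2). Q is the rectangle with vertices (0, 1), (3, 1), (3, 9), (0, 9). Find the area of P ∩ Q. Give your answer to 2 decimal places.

10.00

The intersection is the polygon with vertices (1,7), (3,7), (3,6), (3,2), (1,2).
By the shoelace formula its area is 10.00.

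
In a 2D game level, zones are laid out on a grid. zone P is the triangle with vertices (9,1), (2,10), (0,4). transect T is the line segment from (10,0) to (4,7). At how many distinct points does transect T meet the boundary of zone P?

1

The segment meets the boundary at (7.6,2.8).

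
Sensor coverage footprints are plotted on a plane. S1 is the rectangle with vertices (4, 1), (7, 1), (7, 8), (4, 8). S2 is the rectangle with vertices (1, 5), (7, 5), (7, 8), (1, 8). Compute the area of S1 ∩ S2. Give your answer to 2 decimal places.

|S1∩S2|: x∈[4,7], y∈[5,8] → 3·3 = 9.

9.00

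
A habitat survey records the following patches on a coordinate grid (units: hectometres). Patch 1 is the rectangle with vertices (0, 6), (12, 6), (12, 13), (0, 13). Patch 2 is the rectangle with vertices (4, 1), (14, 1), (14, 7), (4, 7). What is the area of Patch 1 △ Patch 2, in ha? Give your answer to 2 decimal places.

128.00

|Patch 1∩Patch 2|: x∈[4,12], y∈[6,7] → 8·1 = 8.
|Patch 1 △ Patch 2| = |Patch 1| + |Patch 2| − 2·|Patch 1∩Patch 2| = 84 + 60 − 16 = 128.00.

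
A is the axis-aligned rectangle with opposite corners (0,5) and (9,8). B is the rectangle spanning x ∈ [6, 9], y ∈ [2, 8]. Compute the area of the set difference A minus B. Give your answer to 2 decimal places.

|A∩B|: x∈[6,9], y∈[5,8] → 3·3 = 9.
|A| = 27.
|A ∖ B| = |A| − |A∩B| = 27 − 9 = 18.00.

18.00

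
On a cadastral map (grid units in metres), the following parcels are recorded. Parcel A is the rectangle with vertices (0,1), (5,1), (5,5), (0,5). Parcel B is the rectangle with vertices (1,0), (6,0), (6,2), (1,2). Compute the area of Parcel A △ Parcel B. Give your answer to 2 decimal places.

22.00

|Parcel A∩Parcel B|: x∈[1,5], y∈[1,2] → 4·1 = 4.
|Parcel A △ Parcel B| = |Parcel A| + |Parcel B| − 2·|Parcel A∩Parcel B| = 20 + 10 − 8 = 22.00.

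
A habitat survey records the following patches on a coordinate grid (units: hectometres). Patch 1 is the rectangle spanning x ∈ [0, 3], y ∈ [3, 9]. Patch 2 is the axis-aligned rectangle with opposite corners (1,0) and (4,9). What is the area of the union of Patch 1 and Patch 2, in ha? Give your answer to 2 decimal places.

33.00

By inclusion–exclusion:
Individual areas: |Patch 1| = 18, |Patch 2| = 27.
|Patch 1∩Patch 2|: x∈[1,3], y∈[3,9] → 2·6 = 12.
|Patch 1 ∪ Patch 2| = 45 − 12 = 33.00.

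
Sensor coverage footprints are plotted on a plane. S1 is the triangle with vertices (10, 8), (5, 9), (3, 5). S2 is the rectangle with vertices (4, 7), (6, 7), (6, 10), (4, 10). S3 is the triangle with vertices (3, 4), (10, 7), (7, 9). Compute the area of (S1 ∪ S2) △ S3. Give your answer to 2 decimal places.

|S1 ∪ S2| = 14.1.
|(S1 ∪ S2) ∩ S3| = 5.3386.
|(S1 ∪ S2) △ S3| = 14.1 + 11.5 − 10.6772 = 14.92.

14.92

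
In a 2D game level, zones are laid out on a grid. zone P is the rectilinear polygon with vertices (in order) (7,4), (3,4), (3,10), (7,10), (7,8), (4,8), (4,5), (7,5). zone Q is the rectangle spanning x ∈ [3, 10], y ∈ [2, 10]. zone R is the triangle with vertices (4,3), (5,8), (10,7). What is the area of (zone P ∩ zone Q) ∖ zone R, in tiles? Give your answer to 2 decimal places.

|zone P ∩ zone Q| = 15.
|(zone P ∩ zone Q) ∩ zone R| = 1.95.
|(zone P ∩ zone Q) ∖ zone R| = 15 − 1.95 = 13.05.

13.05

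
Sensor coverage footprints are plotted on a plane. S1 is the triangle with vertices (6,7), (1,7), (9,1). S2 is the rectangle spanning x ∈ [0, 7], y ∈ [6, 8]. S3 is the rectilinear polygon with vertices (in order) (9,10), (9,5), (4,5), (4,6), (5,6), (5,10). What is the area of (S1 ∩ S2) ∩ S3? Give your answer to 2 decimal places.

|S1 ∩ S2| = 4.5833.
|(S1 ∩ S2) ∩ S3| = 1.25.

1.25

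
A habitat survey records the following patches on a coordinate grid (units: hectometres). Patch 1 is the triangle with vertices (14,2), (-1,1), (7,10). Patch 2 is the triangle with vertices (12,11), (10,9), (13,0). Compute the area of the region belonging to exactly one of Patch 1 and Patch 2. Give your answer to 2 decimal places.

|Patch 1| = 63.5, |Patch 2| = 12, |Patch 1∩Patch 2| = 1.7178.
|Patch 1 △ Patch 2| = |Patch 1| + |Patch 2| − 2·|Patch 1∩Patch 2| = 63.5 + 12 − 3.4355 = 72.06.

72.06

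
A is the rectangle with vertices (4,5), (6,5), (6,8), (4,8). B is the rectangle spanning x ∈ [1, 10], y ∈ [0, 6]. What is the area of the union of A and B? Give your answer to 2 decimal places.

58.00

By inclusion–exclusion:
Individual areas: |A| = 6, |B| = 54.
|A∩B|: x∈[4,6], y∈[5,6] → 2·1 = 2.
|A ∪ B| = 60 − 2 = 58.00.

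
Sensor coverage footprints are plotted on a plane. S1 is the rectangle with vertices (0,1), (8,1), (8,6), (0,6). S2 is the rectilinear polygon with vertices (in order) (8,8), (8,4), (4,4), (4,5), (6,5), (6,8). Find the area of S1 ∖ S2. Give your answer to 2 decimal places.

|S1| = 40, |S1∩S2| = 6.
|S1 ∖ S2| = |S1| − |S1∩S2| = 40 − 6 = 34.00.

34.00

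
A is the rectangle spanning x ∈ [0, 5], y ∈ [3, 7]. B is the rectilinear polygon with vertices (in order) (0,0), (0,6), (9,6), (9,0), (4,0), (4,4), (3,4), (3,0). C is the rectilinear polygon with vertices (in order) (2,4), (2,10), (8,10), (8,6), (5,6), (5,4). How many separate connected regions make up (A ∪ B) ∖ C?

1

(A ∪ B) ∖ C is a single connected region.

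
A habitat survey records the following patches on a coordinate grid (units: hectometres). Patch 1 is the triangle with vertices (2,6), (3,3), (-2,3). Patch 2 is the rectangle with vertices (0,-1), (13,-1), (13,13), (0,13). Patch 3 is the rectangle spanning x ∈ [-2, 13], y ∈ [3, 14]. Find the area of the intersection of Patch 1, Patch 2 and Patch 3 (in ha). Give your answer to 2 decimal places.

The intersection is the polygon with vertices (0,3), (0,4.5), (2,6), (3,3).
By the shoelace formula its area is 6.00.

6.00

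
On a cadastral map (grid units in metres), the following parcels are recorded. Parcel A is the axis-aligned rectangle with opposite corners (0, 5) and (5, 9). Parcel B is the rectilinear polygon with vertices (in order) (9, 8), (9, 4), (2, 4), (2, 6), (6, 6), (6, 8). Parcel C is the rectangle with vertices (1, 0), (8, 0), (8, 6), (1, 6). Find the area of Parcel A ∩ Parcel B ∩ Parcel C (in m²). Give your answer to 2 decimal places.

3.00

The intersection is the polygon with vertices (2,5), (2,6), (5,6), (5,5).
By the shoelace formula its area is 3.00.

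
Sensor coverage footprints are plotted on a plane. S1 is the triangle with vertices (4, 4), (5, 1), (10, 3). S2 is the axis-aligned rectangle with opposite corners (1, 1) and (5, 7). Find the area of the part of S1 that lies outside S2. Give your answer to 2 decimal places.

|S1| = 8.5, |S1∩S2| = 1.4167.
|S1 ∖ S2| = |S1| − |S1∩S2| = 8.5 − 1.4167 = 7.08.

7.08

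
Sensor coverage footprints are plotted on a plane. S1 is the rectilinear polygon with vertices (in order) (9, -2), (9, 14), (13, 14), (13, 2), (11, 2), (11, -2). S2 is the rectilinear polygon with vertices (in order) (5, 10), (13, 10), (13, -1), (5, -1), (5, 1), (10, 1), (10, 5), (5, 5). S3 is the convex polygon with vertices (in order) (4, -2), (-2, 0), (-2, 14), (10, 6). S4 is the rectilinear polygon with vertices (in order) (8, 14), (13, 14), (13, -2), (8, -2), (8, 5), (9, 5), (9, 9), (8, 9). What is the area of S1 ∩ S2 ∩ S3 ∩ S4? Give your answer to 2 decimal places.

The intersection is the polygon with vertices (9,6.667), (10,6), (9.25,5), (9,5).
By the shoelace formula its area is 0.96.

0.96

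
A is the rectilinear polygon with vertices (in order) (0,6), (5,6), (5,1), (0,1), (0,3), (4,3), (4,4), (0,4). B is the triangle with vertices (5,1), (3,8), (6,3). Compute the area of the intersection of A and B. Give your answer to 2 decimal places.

The intersection is the polygon with vertices (4.2,6), (5,4.667), (5,1), (3.571,6).
By the shoelace formula its area is 3.04.

3.04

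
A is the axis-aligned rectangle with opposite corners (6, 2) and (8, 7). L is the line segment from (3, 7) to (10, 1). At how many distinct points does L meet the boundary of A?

The segment meets the boundary at (8,2.714), (6,4.429).

2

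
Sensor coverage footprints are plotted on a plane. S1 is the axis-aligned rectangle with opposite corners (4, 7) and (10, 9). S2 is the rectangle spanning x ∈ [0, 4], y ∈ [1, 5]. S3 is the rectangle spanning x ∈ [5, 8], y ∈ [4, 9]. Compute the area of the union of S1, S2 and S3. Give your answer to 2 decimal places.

37.00

By inclusion–exclusion:
Individual areas: |S1| = 12, |S2| = 16, |S3| = 15.
|S1∩S2| = 0 (no overlap).
|S1∩S3|: x∈[5,8], y∈[7,9] → 3·2 = 6.
|S2∩S3| = 0 (no overlap).
|S1∩S2∩S3| = 0.
|S1 ∪ S2 ∪ S3| = 43 − 6 + 0 = 37.00.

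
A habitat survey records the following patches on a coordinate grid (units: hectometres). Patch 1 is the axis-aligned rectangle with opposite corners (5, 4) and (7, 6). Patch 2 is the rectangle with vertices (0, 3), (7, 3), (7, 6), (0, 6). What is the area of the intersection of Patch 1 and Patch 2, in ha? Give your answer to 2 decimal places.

|Patch 1∩Patch 2|: x∈[5,7], y∈[4,6] → 2·2 = 4.

4.00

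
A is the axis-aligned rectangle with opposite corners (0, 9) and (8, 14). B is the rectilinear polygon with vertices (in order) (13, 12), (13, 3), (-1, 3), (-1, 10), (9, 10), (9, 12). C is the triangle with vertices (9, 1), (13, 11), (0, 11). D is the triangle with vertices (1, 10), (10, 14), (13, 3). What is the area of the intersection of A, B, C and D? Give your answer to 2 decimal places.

The intersection is the polygon with vertices (8,10), (8,9), (2.714,9), (1,10).
By the shoelace formula its area is 6.14.

6.14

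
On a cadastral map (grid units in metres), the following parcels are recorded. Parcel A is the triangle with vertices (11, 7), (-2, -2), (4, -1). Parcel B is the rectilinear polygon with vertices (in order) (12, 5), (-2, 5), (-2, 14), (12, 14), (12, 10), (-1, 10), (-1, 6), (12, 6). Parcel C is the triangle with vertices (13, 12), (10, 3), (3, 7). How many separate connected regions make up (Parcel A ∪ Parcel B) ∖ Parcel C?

(Parcel A ∪ Parcel B) ∖ Parcel C splits into 3 disjoint pieces (area 1.1667, area 18.3269, area 65.375).

3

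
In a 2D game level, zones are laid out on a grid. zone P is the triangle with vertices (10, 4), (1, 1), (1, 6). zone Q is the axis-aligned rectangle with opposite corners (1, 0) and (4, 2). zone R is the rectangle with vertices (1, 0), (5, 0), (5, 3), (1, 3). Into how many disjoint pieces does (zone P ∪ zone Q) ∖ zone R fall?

(zone P ∪ zone Q) ∖ zone R is a single connected region.

1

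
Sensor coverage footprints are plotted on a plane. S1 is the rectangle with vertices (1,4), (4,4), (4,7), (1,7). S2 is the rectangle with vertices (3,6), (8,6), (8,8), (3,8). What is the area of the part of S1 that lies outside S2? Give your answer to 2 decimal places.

|S1∩S2|: x∈[3,4], y∈[6,7] → 1·1 = 1.
|S1| = 9.
|S1 ∖ S2| = |S1| − |S1∩S2| = 9 − 1 = 8.00.

8.00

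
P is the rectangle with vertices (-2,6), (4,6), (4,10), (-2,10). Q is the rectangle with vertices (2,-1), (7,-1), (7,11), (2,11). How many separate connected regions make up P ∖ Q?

P ∖ Q is a single connected region.

1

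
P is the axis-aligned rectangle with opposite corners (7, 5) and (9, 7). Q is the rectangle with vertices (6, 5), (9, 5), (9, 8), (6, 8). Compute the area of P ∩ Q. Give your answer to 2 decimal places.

4.00

|P∩Q|: x∈[7,9], y∈[5,7] → 2·2 = 4.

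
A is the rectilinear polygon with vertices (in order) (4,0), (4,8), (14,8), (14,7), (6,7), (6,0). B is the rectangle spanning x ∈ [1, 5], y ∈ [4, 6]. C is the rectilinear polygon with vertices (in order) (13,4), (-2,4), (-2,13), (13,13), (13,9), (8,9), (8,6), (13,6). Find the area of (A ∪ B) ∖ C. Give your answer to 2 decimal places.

|A ∪ B| = 30.
|(A ∪ B) ∩ C| = 16.
|(A ∪ B) ∖ C| = 30 − 16 = 14.00.

14.00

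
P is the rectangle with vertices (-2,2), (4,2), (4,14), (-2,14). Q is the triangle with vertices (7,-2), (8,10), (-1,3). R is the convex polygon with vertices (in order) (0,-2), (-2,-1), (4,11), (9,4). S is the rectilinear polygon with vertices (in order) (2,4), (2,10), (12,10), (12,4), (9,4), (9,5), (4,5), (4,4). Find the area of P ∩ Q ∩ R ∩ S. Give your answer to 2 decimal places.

The intersection is the polygon with vertices (4,6.889), (4,5), (4,4), (2,4), (2,5.333).
By the shoelace formula its area is 4.22.

4.22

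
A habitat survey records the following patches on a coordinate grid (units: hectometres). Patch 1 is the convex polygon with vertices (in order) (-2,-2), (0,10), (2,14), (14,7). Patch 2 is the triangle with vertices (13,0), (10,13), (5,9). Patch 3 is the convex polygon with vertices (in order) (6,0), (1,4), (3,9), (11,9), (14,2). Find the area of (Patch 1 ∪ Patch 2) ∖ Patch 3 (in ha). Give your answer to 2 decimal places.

|Patch 1 ∪ Patch 2| = 132.6987.
|(Patch 1 ∪ Patch 2) ∩ Patch 3| = 62.7603.
|(Patch 1 ∪ Patch 2) ∖ Patch 3| = 132.6987 − 62.7603 = 69.94.

69.94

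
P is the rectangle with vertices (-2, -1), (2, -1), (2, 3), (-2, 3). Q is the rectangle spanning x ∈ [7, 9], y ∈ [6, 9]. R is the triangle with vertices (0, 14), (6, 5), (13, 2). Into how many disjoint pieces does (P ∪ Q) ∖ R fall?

(P ∪ Q) ∖ R splits into 2 disjoint pieces (area 16, area 4.7179).

2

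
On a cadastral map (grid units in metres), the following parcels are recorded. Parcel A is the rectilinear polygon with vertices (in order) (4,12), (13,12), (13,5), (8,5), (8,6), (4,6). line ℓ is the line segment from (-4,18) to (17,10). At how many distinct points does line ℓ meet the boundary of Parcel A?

The segment meets the boundary at (13,11.524), (11.75,12).

2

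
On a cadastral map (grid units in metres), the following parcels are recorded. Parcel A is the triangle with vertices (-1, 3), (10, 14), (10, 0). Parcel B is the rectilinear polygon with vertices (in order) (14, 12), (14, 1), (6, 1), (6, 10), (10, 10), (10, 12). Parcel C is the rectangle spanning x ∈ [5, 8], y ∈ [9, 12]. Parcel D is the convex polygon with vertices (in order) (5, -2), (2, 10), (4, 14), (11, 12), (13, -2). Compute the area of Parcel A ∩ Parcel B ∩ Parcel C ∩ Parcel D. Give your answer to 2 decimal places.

The intersection is the polygon with vertices (8,10), (8,9), (6,9), (6,10).
By the shoelace formula its area is 2.00.

2.00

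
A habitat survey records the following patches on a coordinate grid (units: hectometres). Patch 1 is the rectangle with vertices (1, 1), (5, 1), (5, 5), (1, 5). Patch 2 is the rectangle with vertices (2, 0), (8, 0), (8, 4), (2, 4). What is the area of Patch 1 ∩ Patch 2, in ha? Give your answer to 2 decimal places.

|Patch 1∩Patch 2|: x∈[2,5], y∈[1,4] → 3·3 = 9.

9.00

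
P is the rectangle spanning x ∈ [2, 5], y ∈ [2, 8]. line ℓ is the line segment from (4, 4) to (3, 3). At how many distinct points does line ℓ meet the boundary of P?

The segment lies entirely inside P and never meets its boundary.

0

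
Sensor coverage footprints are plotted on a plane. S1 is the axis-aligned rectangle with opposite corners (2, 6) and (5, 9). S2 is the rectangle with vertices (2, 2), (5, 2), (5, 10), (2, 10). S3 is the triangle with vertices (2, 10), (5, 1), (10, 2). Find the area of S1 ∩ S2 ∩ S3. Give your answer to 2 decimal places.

The intersection is the polygon with vertices (3.333,6), (2.333,9), (3,9), (5,7), (5,6).
By the shoelace formula its area is 4.50.

4.50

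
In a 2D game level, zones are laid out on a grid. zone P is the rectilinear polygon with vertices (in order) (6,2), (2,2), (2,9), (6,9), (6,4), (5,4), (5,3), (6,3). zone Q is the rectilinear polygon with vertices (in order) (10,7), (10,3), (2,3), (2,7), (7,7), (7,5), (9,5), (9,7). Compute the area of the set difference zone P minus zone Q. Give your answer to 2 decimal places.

12.00

|zone P| = 27, |zone P∩zone Q| = 15.
|zone P ∖ zone Q| = |zone P| − |zone P∩zone Q| = 27 − 15 = 12.00.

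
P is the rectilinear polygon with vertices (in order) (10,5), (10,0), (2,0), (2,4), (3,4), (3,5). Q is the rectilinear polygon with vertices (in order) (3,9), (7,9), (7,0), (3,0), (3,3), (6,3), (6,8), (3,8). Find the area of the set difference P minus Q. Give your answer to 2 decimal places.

|P| = 39, |P∩Q| = 14.
|P ∖ Q| = |P| − |P∩Q| = 39 − 14 = 25.00.

25.00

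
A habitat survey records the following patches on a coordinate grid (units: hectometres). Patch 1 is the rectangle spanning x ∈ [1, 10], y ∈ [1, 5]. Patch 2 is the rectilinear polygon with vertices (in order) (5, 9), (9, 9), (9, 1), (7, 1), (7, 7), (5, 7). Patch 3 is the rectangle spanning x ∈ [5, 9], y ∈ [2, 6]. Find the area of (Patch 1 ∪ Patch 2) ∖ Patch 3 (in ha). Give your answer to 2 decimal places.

34.00

|Patch 1 ∪ Patch 2| = 48.
|(Patch 1 ∪ Patch 2) ∩ Patch 3| = 14.
|(Patch 1 ∪ Patch 2) ∖ Patch 3| = 48 − 14 = 34.00.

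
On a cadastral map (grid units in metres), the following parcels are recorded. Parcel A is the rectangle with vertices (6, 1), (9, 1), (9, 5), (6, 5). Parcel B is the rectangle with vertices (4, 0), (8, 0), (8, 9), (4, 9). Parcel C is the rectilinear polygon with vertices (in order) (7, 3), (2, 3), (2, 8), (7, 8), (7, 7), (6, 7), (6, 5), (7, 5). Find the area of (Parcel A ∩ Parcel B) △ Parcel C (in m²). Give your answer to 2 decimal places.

|Parcel A ∩ Parcel B| = 8.
|(Parcel A ∩ Parcel B) ∩ Parcel C| = 2.
|(Parcel A ∩ Parcel B) △ Parcel C| = 8 + 23 − 4 = 27.00.

27.00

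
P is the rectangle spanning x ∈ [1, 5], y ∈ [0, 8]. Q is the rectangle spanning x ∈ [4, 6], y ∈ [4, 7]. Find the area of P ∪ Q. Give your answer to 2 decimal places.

By inclusion–exclusion:
Individual areas: |P| = 32, |Q| = 6.
|P∩Q|: x∈[4,5], y∈[4,7] → 1·3 = 3.
|P ∪ Q| = 38 − 3 = 35.00.

35.00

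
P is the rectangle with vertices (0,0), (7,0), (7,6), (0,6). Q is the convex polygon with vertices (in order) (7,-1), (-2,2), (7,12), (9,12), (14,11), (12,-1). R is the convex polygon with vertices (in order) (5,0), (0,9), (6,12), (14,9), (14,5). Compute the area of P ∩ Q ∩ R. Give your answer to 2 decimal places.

20.89

The intersection is the polygon with vertices (7,1.111), (5,0), (1.667,6), (7,6).
By the shoelace formula its area is 20.89.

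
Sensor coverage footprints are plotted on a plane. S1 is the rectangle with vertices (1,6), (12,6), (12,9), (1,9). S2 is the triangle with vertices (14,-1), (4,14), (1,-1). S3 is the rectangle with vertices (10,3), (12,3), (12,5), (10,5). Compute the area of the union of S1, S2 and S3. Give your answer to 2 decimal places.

116.27

By inclusion–exclusion:
Individual areas: |S1| = 33, |S2| = 97.5, |S3| = 4.
|S1∩S2| = 16.9.
|S1∩S3| = 0 (no overlap).
|S2∩S3| = 1.3333.
|S1∩S2∩S3| = 0.
|S1 ∪ S2 ∪ S3| = 134.5 − 18.2333 + 0 = 116.27.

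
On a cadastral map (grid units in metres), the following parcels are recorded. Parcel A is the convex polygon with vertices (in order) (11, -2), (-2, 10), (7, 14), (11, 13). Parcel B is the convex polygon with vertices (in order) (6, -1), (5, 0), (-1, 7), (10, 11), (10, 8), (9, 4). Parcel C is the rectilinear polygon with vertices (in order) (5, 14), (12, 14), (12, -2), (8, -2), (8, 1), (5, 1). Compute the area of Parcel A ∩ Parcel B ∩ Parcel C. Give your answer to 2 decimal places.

The intersection is the polygon with vertices (10,11), (10,8), (9,4), (7.396,1.327), (5,3.538), (5,9.182).
By the shoelace formula its area is 34.35.

34.35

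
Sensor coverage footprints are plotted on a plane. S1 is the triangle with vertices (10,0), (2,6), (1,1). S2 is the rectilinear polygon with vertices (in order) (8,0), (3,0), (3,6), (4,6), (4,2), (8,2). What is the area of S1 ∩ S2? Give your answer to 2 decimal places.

The intersection is the polygon with vertices (8,1.5), (8,0.222), (3,0.778), (3,5.25), (4,4.5), (4,2), (7.333,2).
By the shoelace formula its area is 10.21.

10.21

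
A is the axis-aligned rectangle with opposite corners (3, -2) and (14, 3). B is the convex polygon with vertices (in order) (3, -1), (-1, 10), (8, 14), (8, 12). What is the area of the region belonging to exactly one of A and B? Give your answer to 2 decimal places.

|A| = 55, |B| = 62.5, |A∩B| = 3.0769.
|A △ B| = |A| + |B| − 2·|A∩B| = 55 + 62.5 − 6.1538 = 111.35.

111.35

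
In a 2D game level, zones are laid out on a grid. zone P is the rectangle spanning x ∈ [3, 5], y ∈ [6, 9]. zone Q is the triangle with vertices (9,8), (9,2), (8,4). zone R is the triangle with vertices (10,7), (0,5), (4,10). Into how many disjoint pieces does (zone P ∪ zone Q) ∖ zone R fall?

3

(zone P ∪ zone Q) ∖ zone R splits into 3 disjoint pieces (area 0.025, area 0.0278, area 2.8105).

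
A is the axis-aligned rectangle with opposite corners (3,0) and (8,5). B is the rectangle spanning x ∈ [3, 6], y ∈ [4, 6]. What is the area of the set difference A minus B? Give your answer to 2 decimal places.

|A∩B|: x∈[3,6], y∈[4,5] → 3·1 = 3.
|A| = 25.
|A ∖ B| = |A| − |A∩B| = 25 − 3 = 22.00.

22.00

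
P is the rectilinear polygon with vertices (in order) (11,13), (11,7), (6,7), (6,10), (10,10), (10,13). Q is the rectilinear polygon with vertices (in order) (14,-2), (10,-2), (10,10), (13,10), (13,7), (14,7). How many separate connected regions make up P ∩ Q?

P ∩ Q is a single connected region.

1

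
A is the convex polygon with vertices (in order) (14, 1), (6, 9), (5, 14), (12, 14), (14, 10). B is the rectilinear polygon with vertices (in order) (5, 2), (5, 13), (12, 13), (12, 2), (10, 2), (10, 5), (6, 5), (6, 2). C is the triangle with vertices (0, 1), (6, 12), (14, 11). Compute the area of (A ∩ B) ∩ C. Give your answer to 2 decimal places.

21.81

The region (A ∩ B) ∩ C is the polygon with vertices (6,9), (5.561,11.195), (6,12), (12,11.25), (12,9.571), (8.167,6.833).
By the shoelace formula its area is 21.81.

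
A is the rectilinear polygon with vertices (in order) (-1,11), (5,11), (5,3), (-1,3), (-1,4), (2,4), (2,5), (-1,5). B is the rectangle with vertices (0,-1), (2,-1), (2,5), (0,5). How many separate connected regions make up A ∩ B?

1

A ∩ B is a single connected region.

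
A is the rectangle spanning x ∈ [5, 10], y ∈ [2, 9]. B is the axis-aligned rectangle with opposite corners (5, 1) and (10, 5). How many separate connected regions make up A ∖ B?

A ∖ B is a single connected region.

1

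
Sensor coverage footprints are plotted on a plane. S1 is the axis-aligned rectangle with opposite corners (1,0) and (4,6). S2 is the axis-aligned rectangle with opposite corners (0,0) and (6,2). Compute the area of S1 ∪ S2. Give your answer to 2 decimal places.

24.00

By inclusion–exclusion:
Individual areas: |S1| = 18, |S2| = 12.
|S1∩S2|: x∈[1,4], y∈[0,2] → 3·2 = 6.
|S1 ∪ S2| = 30 − 6 = 24.00.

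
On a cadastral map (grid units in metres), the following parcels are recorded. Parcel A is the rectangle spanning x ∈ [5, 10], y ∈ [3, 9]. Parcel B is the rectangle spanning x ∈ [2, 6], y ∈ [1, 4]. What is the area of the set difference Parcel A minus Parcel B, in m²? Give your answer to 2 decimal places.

29.00

|Parcel A∩Parcel B|: x∈[5,6], y∈[3,4] → 1·1 = 1.
|Parcel A| = 30.
|Parcel A ∖ Parcel B| = |Parcel A| − |Parcel A∩Parcel B| = 30 − 1 = 29.00.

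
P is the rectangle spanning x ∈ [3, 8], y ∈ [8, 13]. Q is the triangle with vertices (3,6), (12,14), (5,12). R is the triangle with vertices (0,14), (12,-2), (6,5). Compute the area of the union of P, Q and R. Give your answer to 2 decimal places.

By inclusion–exclusion:
Individual areas: |P| = 25, |Q| = 19, |R| = 6.
|P∩Q| = 12.5913.
|P∩R| = 0.75.
|Q∩R| = 0.551.
|P∩Q∩R| = 0.265.
|P ∪ Q ∪ R| = 50 − 13.8923 + 0.265 = 36.37.

36.37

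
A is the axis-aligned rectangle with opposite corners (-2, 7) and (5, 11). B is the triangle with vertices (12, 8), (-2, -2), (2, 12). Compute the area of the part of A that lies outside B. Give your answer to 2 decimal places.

|A| = 28, |A∩B| = 15.3786.
|A ∖ B| = |A| − |A∩B| = 28 − 15.3786 = 12.62.

12.62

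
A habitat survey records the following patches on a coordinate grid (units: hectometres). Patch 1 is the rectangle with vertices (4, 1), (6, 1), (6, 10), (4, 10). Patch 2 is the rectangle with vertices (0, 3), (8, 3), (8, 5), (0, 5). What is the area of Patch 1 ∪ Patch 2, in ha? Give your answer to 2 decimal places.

30.00

By inclusion–exclusion:
Individual areas: |Patch 1| = 18, |Patch 2| = 16.
|Patch 1∩Patch 2|: x∈[4,6], y∈[3,5] → 2·2 = 4.
|Patch 1 ∪ Patch 2| = 34 − 4 = 30.00.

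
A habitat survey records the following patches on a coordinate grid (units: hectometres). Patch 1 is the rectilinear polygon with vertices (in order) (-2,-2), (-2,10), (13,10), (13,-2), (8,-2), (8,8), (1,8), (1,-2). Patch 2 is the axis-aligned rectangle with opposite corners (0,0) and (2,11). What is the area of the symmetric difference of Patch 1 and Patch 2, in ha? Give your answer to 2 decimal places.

108.00

|Patch 1| = 110, |Patch 2| = 22, |Patch 1∩Patch 2| = 12.
|Patch 1 △ Patch 2| = |Patch 1| + |Patch 2| − 2·|Patch 1∩Patch 2| = 110 + 22 − 24 = 108.00.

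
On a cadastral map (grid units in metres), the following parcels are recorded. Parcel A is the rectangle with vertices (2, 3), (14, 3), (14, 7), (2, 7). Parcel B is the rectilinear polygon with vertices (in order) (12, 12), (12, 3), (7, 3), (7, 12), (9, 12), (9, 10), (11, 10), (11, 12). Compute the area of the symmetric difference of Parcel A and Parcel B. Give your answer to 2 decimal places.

49.00

|Parcel A| = 48, |Parcel B| = 41, |Parcel A∩Parcel B| = 20.
|Parcel A △ Parcel B| = |Parcel A| + |Parcel B| − 2·|Parcel A∩Parcel B| = 48 + 41 − 40 = 49.00.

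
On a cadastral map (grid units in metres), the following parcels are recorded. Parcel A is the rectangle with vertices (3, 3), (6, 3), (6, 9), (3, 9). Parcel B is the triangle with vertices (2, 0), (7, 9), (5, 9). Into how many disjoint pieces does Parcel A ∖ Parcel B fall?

2

Parcel A ∖ Parcel B splits into 2 disjoint pieces (area 4.9, area 6).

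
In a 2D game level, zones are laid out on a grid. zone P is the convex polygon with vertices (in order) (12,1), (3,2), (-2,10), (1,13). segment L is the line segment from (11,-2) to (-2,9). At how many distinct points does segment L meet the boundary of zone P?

2

The segment meets the boundary at (-0.673,7.878), (6.767,1.581).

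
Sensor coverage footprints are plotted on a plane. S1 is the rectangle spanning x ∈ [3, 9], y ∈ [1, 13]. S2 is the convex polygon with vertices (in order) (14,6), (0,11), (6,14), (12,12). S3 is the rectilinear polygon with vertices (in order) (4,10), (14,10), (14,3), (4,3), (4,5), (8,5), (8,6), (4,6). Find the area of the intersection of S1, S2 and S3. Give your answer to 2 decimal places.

The intersection is the polygon with vertices (4,9.571), (4,10), (9,10), (9,7.786).
By the shoelace formula its area is 6.61.

6.61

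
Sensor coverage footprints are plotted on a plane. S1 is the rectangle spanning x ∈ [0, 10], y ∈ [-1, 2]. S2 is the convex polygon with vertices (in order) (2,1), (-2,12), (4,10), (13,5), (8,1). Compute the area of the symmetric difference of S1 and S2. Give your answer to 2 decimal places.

|S1| = 30, |S2| = 86.5, |S1∩S2| = 6.8068.
|S1 △ S2| = |S1| + |S2| − 2·|S1∩S2| = 30 + 86.5 − 13.6136 = 102.89.

102.89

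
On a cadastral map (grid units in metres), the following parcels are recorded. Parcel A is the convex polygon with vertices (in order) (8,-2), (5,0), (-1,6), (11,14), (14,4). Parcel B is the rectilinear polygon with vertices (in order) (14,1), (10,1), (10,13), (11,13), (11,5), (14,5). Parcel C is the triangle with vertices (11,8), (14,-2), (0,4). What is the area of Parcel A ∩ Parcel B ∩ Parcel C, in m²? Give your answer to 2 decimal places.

11.12

The intersection is the polygon with vertices (11,1), (10,1), (10,7.636), (11,8), (11,5), (11.9,5), (12.615,2.615).
By the shoelace formula its area is 11.12.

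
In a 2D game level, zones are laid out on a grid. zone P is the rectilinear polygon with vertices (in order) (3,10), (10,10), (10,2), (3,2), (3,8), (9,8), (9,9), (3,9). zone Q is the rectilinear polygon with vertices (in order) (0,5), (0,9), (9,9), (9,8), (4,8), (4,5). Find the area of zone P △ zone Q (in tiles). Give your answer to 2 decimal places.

65.00

|zone P| = 50, |zone Q| = 21, |zone P∩zone Q| = 3.
|zone P △ zone Q| = |zone P| + |zone Q| − 2·|zone P∩zone Q| = 50 + 21 − 6 = 65.00.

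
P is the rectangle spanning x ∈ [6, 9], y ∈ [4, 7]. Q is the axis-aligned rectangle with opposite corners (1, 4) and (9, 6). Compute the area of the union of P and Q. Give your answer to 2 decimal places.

By inclusion–exclusion:
Individual areas: |P| = 9, |Q| = 16.
|P∩Q|: x∈[6,9], y∈[4,6] → 3·2 = 6.
|P ∪ Q| = 25 − 6 = 19.00.

19.00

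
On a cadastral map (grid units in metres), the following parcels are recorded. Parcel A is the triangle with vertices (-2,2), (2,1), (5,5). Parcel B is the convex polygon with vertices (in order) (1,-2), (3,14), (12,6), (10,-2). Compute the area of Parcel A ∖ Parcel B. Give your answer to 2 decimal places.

4.26

|Parcel A| = 9.5, |Parcel A∩Parcel B| = 5.2416.
|Parcel A ∖ Parcel B| = |Parcel A| − |Parcel A∩Parcel B| = 9.5 − 5.2416 = 4.26.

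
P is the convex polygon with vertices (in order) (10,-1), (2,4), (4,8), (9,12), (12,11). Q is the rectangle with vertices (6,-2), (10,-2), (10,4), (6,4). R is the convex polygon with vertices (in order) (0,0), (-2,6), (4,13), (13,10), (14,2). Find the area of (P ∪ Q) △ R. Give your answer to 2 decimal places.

|P ∪ Q| = 83.5.
|(P ∪ Q) ∩ R| = 68.2641.
|(P ∪ Q) △ R| = 83.5 + 146.5 − 136.5282 = 93.47.

93.47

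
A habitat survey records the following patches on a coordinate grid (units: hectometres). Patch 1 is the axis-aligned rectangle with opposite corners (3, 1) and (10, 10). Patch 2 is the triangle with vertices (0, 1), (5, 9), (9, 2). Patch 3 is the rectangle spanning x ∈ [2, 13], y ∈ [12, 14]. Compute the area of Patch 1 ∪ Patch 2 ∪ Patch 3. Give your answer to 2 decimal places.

By inclusion–exclusion:
Individual areas: |Patch 1| = 63, |Patch 2| = 33.5, |Patch 3| = 22.
|Patch 1∩Patch 2| = 26.8.
|Patch 1∩Patch 3| = 0 (no overlap).
|Patch 2∩Patch 3| = 0.
|Patch 1∩Patch 2∩Patch 3| = 0.
|Patch 1 ∪ Patch 2 ∪ Patch 3| = 118.5 − 26.8 + 0 = 91.70.

91.70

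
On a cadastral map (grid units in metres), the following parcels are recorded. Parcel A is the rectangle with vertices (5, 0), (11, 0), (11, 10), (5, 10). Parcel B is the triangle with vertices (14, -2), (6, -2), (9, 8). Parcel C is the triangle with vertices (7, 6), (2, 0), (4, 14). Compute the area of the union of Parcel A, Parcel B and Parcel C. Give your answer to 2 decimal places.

100.00

By inclusion–exclusion:
Individual areas: |Parcel A| = 60, |Parcel B| = 40, |Parcel C| = 29.
|Parcel A∩Parcel B| = 21.6.
|Parcel A∩Parcel C| = 7.4.
|Parcel B∩Parcel C| = 0.
|Parcel A∩Parcel B∩Parcel C| = 0.
|Parcel A ∪ Parcel B ∪ Parcel C| = 129 − 29 + 0 = 100.00.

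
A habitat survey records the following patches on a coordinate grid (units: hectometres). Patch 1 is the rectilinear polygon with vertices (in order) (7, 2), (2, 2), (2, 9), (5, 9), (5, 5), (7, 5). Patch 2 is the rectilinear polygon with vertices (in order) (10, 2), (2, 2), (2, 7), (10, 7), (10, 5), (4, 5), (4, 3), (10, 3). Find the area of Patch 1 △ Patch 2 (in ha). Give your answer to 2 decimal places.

25.00

|Patch 1| = 27, |Patch 2| = 28, |Patch 1∩Patch 2| = 15.
|Patch 1 △ Patch 2| = |Patch 1| + |Patch 2| − 2·|Patch 1∩Patch 2| = 27 + 28 − 30 = 25.00.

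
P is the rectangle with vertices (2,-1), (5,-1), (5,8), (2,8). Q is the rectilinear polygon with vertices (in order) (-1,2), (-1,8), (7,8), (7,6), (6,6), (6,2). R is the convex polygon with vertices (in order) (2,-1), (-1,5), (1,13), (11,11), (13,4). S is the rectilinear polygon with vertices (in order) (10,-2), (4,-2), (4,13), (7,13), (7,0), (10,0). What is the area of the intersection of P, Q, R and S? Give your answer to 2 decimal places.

The intersection is the polygon with vertices (5,8), (5,2), (4,2), (4,8).
By the shoelace formula its area is 6.00.

6.00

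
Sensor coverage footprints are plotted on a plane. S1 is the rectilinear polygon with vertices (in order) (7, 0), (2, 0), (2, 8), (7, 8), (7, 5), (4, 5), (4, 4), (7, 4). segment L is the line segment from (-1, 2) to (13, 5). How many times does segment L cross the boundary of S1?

The segment meets the boundary at (7,3.714), (2,2.643).

2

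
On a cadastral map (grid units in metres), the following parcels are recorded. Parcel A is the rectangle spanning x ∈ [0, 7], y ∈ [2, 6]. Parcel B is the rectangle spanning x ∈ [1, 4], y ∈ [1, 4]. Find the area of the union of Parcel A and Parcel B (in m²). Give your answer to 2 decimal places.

By inclusion–exclusion:
Individual areas: |Parcel A| = 28, |Parcel B| = 9.
|Parcel A∩Parcel B|: x∈[1,4], y∈[2,4] → 3·2 = 6.
|Parcel A ∪ Parcel B| = 37 − 6 = 31.00.

31.00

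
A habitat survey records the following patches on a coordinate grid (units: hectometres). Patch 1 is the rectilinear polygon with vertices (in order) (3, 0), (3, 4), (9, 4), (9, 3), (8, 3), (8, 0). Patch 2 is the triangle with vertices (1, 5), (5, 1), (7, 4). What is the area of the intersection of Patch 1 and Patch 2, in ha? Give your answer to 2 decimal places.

The intersection is the polygon with vertices (3,4), (7,4), (5,1), (3,3).
By the shoelace formula its area is 7.00.

7.00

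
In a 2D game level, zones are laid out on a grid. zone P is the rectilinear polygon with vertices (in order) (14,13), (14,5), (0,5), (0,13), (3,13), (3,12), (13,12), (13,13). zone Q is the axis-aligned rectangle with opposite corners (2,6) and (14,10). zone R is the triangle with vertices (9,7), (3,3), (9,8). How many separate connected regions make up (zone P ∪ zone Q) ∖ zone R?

1

(zone P ∪ zone Q) ∖ zone R is a single connected region.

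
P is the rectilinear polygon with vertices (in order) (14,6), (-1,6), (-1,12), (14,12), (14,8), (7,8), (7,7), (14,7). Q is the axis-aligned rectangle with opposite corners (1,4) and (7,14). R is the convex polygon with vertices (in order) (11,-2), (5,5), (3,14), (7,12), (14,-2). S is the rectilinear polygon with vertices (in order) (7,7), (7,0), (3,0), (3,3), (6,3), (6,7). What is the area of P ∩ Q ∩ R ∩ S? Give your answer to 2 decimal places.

The intersection is the polygon with vertices (7,6), (6,6), (6,7), (7,7).
By the shoelace formula its area is 1.00.

1.00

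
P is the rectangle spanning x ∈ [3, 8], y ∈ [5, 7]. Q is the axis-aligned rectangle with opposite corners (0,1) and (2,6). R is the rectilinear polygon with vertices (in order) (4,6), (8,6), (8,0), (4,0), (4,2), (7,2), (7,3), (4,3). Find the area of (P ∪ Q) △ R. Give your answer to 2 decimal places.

33.00

|P ∪ Q| = 20.
|(P ∪ Q) ∩ R| = 4.
|(P ∪ Q) △ R| = 20 + 21 − 8 = 33.00.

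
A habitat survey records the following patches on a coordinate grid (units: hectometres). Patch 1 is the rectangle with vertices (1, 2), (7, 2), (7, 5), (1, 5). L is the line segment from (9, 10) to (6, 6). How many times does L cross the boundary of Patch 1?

0

The segment lies entirely outside Patch 1 and never meets its boundary.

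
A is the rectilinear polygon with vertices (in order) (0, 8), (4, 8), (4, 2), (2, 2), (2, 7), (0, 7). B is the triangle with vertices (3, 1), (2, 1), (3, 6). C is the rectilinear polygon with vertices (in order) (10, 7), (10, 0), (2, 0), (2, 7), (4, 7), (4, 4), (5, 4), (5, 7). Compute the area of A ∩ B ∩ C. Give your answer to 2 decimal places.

The intersection is the polygon with vertices (3,6), (3,2), (2.2,2).
By the shoelace formula its area is 1.60.

1.60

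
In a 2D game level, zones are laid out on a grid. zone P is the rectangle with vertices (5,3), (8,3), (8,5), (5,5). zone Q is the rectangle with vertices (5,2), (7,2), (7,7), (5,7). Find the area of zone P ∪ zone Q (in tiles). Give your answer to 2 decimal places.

By inclusion–exclusion:
Individual areas: |zone P| = 6, |zone Q| = 10.
|zone P∩zone Q|: x∈[5,7], y∈[3,5] → 2·2 = 4.
|zone P ∪ zone Q| = 16 − 4 = 12.00.

12.00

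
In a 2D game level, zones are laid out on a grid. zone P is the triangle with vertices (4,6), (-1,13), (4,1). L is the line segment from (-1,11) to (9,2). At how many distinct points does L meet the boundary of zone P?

The segment meets the boundary at (3,7.4), (0.333,9.8).

2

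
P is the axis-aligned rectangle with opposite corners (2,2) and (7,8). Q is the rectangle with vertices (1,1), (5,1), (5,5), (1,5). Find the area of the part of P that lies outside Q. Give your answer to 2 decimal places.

|P∩Q|: x∈[2,5], y∈[2,5] → 3·3 = 9.
|P| = 30.
|P ∖ Q| = |P| − |P∩Q| = 30 − 9 = 21.00.

21.00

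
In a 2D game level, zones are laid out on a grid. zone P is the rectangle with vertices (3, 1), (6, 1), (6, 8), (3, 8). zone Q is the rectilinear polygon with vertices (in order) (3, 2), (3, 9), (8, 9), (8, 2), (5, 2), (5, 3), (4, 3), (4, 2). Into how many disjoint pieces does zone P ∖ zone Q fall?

zone P ∖ zone Q is a single connected region.

1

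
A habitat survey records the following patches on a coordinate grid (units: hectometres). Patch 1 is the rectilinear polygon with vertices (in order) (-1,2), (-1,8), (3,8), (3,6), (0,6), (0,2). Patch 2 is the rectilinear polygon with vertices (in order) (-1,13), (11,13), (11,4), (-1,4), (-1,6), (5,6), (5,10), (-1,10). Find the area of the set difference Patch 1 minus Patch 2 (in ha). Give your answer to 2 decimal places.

|Patch 1| = 12, |Patch 1∩Patch 2| = 2.
|Patch 1 ∖ Patch 2| = |Patch 1| − |Patch 1∩Patch 2| = 12 − 2 = 10.00.

10.00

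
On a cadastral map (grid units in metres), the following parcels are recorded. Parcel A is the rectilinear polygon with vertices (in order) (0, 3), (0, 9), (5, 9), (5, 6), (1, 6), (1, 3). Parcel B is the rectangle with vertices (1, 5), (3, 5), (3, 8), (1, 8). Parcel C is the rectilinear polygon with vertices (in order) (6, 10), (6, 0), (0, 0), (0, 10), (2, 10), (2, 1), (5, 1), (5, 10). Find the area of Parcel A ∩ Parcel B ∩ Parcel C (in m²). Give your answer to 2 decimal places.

2.00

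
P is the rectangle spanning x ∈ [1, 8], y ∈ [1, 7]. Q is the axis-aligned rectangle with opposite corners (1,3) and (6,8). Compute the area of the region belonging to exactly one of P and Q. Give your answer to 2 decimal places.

|P∩Q|: x∈[1,6], y∈[3,7] → 5·4 = 20.
|P △ Q| = |P| + |Q| − 2·|P∩Q| = 42 + 25 − 40 = 27.00.

27.00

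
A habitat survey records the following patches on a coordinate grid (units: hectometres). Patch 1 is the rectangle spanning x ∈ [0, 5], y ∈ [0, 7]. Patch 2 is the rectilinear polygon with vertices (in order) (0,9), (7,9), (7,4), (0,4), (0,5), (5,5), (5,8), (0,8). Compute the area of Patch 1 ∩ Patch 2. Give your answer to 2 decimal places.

5.00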